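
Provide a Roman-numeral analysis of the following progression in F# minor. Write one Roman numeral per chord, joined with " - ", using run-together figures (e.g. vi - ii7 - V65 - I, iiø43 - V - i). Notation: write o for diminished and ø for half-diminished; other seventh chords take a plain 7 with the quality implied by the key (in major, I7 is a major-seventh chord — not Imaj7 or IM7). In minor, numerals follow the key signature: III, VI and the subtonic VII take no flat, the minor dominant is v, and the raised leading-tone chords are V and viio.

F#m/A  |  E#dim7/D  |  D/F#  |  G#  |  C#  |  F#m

F#m/A: minor triad on F# = scale degree 1 → i6.
E#dim7/D: root E# is the leading tone; fully diminished seventh chord there is viio42.
D/F# has root D, degree 6 in F# minor, so VI6.
G#: chromatic; G# is V of V, so V/V.
C# has root C#, degree 5 in F# minor, so V.
F#m: root F# is the tonic; minor triad there is i.

i6 - viio42 - VI6 - V/V - V - i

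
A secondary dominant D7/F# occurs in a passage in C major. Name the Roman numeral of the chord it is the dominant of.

The chord is a dominant seventh chord on D.
A dominant resolves down a perfect fifth: D → G. In C major, G is scale degree 5, i.e. V.

V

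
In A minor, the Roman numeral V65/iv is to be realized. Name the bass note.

The applied chord V65/iv is rooted on A: A-C#-E-G.
The figure 65 means first inversion — the third is in the bass.

C#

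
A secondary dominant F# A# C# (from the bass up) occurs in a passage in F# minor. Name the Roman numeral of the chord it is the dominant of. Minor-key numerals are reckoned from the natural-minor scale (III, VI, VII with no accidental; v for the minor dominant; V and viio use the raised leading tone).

The chord is a major triad on F#.
A dominant resolves down a perfect fifth: F# → B. In F# minor, B is scale degree 4, i.e. iv.

iv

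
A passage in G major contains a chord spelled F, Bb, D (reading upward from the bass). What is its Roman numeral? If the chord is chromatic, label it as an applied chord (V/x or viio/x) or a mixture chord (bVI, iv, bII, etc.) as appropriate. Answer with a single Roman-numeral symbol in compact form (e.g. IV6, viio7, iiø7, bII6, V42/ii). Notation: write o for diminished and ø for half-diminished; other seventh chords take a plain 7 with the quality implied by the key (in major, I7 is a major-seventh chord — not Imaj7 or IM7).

bIII64

The pitches Bb-D-F form a major triad rooted on Bb.
Bb is the lowered third degree of G major (diatonic 3 would be B). This is a major triad on the lowered third degree, borrowed from the parallel minor.
With F in the bass the chord is in second inversion, so the figured bass is 64.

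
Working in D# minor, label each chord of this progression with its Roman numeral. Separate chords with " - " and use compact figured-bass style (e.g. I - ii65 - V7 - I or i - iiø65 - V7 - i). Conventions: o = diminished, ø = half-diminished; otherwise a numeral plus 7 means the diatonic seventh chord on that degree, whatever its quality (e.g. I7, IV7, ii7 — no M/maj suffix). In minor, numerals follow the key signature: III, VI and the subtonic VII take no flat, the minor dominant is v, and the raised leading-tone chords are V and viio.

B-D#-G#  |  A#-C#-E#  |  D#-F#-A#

iv6 - v - i

B-D#-G#: root G# is the subdominant; minor triad there is iv6.
A#-C#-E#: minor triad on A# = scale degree 5 → v.
D#-F#-A#: minor triad on D# = scale degree 1 → i.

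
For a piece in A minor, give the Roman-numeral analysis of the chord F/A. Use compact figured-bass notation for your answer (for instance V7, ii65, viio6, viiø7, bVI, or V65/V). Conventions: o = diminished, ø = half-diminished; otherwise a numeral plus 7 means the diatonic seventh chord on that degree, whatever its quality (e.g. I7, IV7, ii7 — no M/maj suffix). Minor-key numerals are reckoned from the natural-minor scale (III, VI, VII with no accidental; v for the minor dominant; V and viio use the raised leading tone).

VI6

Stacked in thirds the chord is F-A-C: a major triad on F.
In A minor, F is the submediant; the diatonic major triad there is VI.
With A in the bass the chord is in first inversion, so the figured bass is 6.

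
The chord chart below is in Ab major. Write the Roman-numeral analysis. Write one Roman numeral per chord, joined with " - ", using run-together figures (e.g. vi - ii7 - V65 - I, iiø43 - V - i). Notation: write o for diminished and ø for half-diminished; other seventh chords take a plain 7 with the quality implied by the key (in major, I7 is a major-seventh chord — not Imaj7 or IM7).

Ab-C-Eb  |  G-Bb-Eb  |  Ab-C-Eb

Ab-C-Eb: major triad on Ab = scale degree 1 → I.
G-Bb-Eb: major triad on Eb = scale degree 5 → V6.
Ab-C-Eb: major triad on Ab = scale degree 1 → I.

I - V6 - I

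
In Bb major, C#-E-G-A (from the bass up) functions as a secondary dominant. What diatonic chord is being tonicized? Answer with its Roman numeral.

The chord is a dominant seventh chord on A.
A dominant resolves down a perfect fifth: A → D. In Bb major, D is scale degree 3, i.e. iii.

iii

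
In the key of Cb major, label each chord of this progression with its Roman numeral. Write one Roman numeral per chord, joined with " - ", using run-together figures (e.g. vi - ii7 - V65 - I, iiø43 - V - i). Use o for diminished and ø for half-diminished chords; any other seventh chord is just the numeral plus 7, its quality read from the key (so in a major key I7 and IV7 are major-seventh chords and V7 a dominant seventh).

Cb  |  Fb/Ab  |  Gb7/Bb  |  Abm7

Cb has root Cb, degree 1 in Cb major, so I.
Fb/Ab: major triad on Fb = scale degree 4 → IV6.
Gb7/Bb: dominant seventh chord on Gb = scale degree 5 → V65.
Abm7: minor seventh chord on Ab = scale degree 6 → vi7.

I - IV6 - V65 - vi7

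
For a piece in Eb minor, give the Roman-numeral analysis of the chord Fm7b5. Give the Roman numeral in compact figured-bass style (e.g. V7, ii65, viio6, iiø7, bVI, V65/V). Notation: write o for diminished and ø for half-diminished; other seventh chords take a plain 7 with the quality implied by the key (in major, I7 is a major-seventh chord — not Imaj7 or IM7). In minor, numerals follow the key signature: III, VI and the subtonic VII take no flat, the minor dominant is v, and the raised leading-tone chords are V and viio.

iiø7

Stacked in thirds the chord is F-Ab-Cb-Eb: a half-diminished seventh chord on F.
F is scale degree 2 in Eb minor, and a half-diminished seventh chord on that degree is written iiø7.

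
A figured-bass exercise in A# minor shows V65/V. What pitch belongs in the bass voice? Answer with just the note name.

The applied chord V65/V is rooted on B#: B#-D##-F##-A#.
The figure 65 means first inversion — the third is in the bass.

D##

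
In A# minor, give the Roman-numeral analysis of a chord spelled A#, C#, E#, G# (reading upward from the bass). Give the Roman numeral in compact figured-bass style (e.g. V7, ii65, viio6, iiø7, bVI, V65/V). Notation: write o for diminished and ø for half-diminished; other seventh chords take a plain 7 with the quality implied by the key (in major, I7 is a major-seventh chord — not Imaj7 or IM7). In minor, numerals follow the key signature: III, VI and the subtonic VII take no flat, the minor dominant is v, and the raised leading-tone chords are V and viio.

The pitches A#-C#-E#-G# form a minor seventh chord rooted on A#.
In A# minor, A# is the tonic; the diatonic minor seventh chord there is i7.

i7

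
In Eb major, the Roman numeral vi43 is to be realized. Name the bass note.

G

vi in Eb major has root C; the chord is C-Eb-G-Bb.
The figure 43 means second inversion — the fifth is in the bass.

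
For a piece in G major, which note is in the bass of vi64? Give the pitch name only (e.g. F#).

B

vi in G major has root E; the chord is E-G-B.
The figure 64 means second inversion — the fifth is in the bass.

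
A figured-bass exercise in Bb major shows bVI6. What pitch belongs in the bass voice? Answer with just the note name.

Bb

bVI in Bb major has root Gb; the chord is Gb-Bb-Db.
The figure 6 means first inversion — the third is in the bass.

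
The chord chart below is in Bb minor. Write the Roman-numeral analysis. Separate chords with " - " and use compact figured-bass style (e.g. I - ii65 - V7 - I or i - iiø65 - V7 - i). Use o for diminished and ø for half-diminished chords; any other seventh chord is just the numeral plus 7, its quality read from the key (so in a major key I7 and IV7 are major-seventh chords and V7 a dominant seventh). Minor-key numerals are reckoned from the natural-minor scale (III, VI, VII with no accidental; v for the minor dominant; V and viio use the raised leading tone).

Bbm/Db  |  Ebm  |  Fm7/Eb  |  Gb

Bbm/Db: minor triad on Bb = scale degree 1 → i6.
Ebm: minor triad on Eb = scale degree 4 → iv.
Fm7/Eb has root F, degree 5 in Bb minor, so v42.
Gb: major triad on Gb = scale degree 6 → VI.

i6 - iv - v42 - VI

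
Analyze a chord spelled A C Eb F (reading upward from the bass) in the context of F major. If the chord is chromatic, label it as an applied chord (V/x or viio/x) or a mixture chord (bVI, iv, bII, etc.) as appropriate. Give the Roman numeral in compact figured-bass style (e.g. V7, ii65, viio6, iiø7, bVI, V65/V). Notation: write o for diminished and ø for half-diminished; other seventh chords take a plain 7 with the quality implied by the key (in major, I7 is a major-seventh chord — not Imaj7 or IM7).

V65/IV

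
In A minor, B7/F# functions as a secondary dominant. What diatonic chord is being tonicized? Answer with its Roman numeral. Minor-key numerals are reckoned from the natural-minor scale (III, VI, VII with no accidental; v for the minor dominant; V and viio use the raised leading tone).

The chord is a dominant seventh chord on B.
A dominant resolves down a perfect fifth: B → E. In A minor, E is scale degree 5, i.e. V.

V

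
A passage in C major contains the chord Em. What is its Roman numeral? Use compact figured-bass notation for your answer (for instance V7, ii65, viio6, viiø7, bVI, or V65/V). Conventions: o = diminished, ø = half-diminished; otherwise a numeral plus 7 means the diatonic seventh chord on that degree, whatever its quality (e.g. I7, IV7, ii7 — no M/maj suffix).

iii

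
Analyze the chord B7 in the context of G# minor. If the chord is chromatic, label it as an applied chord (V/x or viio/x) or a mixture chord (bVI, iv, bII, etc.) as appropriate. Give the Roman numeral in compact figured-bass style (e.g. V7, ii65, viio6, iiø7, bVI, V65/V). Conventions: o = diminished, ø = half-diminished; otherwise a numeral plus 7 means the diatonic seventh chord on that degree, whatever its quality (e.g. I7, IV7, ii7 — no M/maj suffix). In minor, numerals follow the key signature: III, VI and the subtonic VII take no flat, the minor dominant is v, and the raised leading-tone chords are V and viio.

The pitches B-D#-F#-A form a dominant seventh chord rooted on B.
B is not a diatonic chord root with this quality in G# minor, but it lies a perfect fifth above E (VI), so the chord functions as an applied dominant of VI.

V7/VI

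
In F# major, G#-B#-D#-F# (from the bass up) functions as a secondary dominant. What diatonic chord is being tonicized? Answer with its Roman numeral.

The chord is a dominant seventh chord on G#.
A dominant resolves down a perfect fifth: G# → C#. In F# major, C# is scale degree 5, i.e. V.

V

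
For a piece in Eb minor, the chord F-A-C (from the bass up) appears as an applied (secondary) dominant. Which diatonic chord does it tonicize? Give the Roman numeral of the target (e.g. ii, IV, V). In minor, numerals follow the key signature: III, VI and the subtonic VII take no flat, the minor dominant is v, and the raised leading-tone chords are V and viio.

The chord is a major triad on F.
A dominant resolves down a perfect fifth: F → Bb. In Eb minor, Bb is scale degree 5, i.e. V.

V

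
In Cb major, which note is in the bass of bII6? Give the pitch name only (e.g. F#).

bII in Cb major has root Dbb; the chord is Dbb-Fb-Abb.
The figure 6 means first inversion — the third is in the bass.

Fb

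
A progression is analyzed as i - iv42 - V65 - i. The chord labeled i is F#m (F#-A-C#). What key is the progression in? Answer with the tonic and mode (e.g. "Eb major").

F# minor

The chord F#m is a minor triad rooted on F#; its label is i.
If F# is scale degree 1 and the mode makes that degree carry a minor triad, the tonic is F# and the mode is minor.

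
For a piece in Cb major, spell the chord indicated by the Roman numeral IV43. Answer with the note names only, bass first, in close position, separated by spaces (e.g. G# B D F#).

Cb Eb Fb Ab

The numeral's case and figure indicate a major seventh chord. In Cb major its root, scale degree 4, is Fb.
Stacking thirds from Fb gives Fb-Ab-Cb-Eb.
The figured bass 43 indicates second inversion, placing the fifth (Cb) in the bass: Cb-Eb-Fb-Ab.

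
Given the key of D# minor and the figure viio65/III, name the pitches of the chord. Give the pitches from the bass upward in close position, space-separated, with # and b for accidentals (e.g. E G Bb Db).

viio65/III is a secondary leading-tone chord. The target III is F# in D# minor; the applied chord is rooted a semitone below, on E#.
Building a fully diminished seventh chord on E# gives E#-G#-B-D.
The figured bass 65 indicates first inversion, placing the third (G#) in the bass: G#-B-D-E#.

G# B D E#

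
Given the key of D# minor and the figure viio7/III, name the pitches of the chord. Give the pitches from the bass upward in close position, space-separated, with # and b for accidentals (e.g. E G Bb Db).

The slash marks an applied leading-tone chord: viio of III. In D# minor, III is F#, so the leading tone to it is E#, a half step below.
Building a fully diminished seventh chord on E# gives E#-G#-B-D.

E# G# B D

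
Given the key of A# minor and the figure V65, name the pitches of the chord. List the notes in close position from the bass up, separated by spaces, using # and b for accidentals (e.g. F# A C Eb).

In A# minor, the dominant is E#. The dominant is major (leading tone raised), so V is a dominant seventh chord.
That chord is spelled E#-G##-B#-D#.
The figured bass 65 indicates first inversion, placing the third (G##) in the bass: G##-B#-D#-E#.

G## B# D# E#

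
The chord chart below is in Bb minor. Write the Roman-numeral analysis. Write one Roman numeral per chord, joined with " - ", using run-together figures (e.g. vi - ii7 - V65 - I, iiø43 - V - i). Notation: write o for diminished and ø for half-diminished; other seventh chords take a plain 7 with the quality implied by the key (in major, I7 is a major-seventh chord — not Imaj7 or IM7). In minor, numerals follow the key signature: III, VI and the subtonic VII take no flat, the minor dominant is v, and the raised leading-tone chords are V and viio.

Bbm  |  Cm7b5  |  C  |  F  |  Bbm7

i - iiø7 - V/V - V - i7

Bbm: root Bb is the tonic; minor triad there is i.
Cm7b5: root C is the supertonic; half-diminished seventh chord there is iiø7.
C is the secondary dominant of V (major triad on C): V/V.
F: major triad on F = scale degree 5 → V.
Bbm7: root Bb is the tonic; minor seventh chord there is i7.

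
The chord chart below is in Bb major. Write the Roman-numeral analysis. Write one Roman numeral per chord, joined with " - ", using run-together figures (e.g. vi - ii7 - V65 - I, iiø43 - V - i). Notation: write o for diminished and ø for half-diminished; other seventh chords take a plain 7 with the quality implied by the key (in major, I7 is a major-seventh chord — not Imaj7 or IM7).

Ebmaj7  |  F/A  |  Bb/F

IV7 - V6 - I64

Ebmaj7: major seventh chord on Eb = scale degree 4 → IV7.
F/A: major triad on F = scale degree 5 → V6.
Bb/F has root Bb, degree 1 in Bb major, so I64.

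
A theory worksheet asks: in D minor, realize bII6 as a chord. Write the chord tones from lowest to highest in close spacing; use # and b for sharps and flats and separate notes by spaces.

G Bb Eb

Scale degree 2 in D minor is E; lowering it a half step gives Eb. bII6 is the Neapolitan sixth — a major triad on the lowered second degree, here in its customary first inversion.
So the chord is Eb-G-Bb.
The figured bass 6 indicates first inversion, placing the third (G) in the bass: G-Bb-Eb.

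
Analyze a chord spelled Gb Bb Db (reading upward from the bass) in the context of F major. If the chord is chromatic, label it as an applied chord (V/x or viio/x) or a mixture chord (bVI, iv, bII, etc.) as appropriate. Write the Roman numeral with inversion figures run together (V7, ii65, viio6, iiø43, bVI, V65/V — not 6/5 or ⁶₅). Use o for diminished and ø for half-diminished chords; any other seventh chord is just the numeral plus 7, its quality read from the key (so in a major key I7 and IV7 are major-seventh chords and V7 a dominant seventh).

bII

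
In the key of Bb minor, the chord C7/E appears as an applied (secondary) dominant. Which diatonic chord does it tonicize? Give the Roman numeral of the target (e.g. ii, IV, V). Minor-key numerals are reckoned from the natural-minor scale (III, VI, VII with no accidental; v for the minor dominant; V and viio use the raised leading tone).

The chord is a dominant seventh chord on C.
A dominant resolves down a perfect fifth: C → F. In Bb minor, F is scale degree 5, i.e. V.

V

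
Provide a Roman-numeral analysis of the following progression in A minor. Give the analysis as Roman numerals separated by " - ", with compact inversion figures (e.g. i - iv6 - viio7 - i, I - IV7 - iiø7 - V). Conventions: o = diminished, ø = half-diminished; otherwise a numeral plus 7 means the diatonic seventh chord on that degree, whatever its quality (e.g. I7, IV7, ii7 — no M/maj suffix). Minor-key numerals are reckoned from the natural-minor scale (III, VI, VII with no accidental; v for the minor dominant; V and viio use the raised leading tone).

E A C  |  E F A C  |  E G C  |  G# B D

i64 - VI42 - III6 - viio

E-A-C: minor triad on A = scale degree 1 → i64.
E-F-A-C: root F is the submediant; major seventh chord there is VI42.
E-G-C: major triad on C = scale degree 3 → III6.
G#-B-D has root G#, degree 7 in A minor, so viio.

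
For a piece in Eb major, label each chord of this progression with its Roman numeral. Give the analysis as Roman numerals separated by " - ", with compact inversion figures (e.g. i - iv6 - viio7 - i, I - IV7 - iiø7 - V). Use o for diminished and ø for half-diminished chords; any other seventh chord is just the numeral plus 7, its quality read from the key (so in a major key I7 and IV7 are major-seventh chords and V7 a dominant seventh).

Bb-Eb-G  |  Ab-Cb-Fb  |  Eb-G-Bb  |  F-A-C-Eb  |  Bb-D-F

Bb-Eb-G has root Eb, degree 1 in Eb major, so I64.
Ab-Cb-Fb: Fb with this quality isn't in the key; a major triad on b2 is the Neapolitan sixth, bII6 (third, Ab, in the bass — hence the 6).
Eb-G-Bb: root Eb is the tonic; major triad there is I.
F-A-C-Eb: a dominant seventh chord on F, the applied dominant of V → V7/V.
Bb-D-F: major triad on Bb = scale degree 5 → V.

I64 - bII6 - I - V7/V - V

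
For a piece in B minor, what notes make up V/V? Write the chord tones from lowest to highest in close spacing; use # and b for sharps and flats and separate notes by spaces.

C# E# G#

The slash means an applied dominant: we want the dominant of V. In B minor, V is F# major, and its dominant is built on C#.
Building a major triad on C# gives C#-E#-G#.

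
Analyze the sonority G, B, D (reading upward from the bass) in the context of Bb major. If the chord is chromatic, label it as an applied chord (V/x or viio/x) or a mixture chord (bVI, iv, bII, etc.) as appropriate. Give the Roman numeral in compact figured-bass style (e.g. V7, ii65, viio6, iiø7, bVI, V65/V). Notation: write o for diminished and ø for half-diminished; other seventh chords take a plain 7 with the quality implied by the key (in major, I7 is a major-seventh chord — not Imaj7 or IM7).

The pitches G-B-D form a major triad rooted on G.
G is not a diatonic chord root with this quality in Bb major, but it lies a perfect fifth above C (ii), so the chord functions as an applied dominant of ii.

V/ii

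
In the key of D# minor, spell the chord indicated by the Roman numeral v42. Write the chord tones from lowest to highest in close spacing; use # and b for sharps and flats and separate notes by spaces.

In D# minor, the dominant is A#, and the diatonic chord built there is a minor seventh chord.
That chord is spelled A#-C#-E#-G#.
The figured bass 42 indicates third inversion, placing the seventh (G#) in the bass: G#-A#-C#-E#.

G# A# C# E#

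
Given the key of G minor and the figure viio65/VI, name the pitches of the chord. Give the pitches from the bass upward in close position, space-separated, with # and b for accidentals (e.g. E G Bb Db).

The slash marks an applied leading-tone chord: viio of VI. In G minor, VI is Eb, so the leading tone to it is D, a half step below.
Building a fully diminished seventh chord on D gives D-F-Ab-Cb.
The figured bass 65 indicates first inversion, placing the third (F) in the bass: F-Ab-Cb-D.

F Ab Cb D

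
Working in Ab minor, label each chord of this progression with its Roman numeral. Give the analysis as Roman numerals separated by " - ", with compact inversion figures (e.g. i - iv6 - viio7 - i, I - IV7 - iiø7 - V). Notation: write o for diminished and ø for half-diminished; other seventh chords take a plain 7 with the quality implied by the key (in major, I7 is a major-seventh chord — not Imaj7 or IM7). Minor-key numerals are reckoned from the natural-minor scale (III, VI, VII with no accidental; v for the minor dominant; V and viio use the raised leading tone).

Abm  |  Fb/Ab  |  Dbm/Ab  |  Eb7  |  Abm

Abm: root Ab is the tonic; minor triad there is i.
Fb/Ab: root Fb is the submediant; major triad there is VI6.
Dbm/Ab has root Db, degree 4 in Ab minor, so iv64.
Eb7: dominant seventh chord on Eb = scale degree 5 → V7.
Abm: minor triad on Ab = scale degree 1 → i.

i - VI6 - iv64 - V7 - i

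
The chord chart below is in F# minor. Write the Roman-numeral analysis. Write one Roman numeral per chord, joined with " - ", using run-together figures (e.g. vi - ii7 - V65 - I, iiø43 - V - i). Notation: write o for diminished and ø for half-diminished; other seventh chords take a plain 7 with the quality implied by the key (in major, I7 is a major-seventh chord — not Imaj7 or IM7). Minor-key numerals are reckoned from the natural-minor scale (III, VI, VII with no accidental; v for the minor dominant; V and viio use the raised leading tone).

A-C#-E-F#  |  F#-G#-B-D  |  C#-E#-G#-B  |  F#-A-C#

A-C#-E-F#: minor seventh chord on F# = scale degree 1 → i65.
F#-G#-B-D: half-diminished seventh chord on G# = scale degree 2 → iiø42.
C#-E#-G#-B: dominant seventh chord on C# = scale degree 5 → V7.
F#-A-C#: root F# is the tonic; minor triad there is i.

i65 - iiø42 - V7 - i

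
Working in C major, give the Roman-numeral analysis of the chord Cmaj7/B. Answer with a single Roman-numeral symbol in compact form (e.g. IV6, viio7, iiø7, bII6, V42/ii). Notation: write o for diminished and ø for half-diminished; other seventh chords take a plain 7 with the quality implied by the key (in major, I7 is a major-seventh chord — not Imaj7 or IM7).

Stacked in thirds the chord is C-E-G-B: a major seventh chord on C.
C is scale degree 1 in C major, and a major seventh chord on that degree is written I7.
With B in the bass the chord is in third inversion, so the figured bass is 42.

I42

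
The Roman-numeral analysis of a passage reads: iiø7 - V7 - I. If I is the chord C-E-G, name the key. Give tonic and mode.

I is given as C-E-G — a major triad with root C.
If C is scale degree 1 and the mode makes that degree carry a major triad, the tonic is C and the mode is major.

C major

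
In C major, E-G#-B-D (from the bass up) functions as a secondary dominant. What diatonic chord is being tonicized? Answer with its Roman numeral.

vi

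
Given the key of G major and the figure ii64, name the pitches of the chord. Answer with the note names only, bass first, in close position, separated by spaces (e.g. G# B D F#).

The numeral's case and figure indicate a minor triad. In G major its root, scale degree 2, is A.
Stacking thirds from A gives A-C-E.
With the 64 figure the chord is in second inversion; from the bass E upward in close position it reads E-A-C.

E A C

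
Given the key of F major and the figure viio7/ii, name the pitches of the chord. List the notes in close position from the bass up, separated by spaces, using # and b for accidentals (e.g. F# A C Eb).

viio7/ii is a secondary leading-tone chord. The target ii is G in F major; the applied chord is rooted a semitone below, on F#.
Building a fully diminished seventh chord on F# gives F#-A-C-Eb.

F# A C Eb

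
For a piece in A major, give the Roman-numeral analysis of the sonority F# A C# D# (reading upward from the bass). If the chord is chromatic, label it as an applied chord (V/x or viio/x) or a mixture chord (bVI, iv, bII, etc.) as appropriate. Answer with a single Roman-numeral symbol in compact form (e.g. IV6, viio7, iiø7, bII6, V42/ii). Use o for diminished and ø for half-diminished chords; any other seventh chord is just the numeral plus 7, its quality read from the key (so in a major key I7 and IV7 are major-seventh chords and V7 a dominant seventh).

viiø65/V

The pitches D#-F#-A-C# form a half-diminished seventh chord rooted on D#.
D# sits a half step below E (V in A major); a diminished chord there is the applied leading-tone chord of V.
With F# in the bass the chord is in first inversion, so the figured bass is 65.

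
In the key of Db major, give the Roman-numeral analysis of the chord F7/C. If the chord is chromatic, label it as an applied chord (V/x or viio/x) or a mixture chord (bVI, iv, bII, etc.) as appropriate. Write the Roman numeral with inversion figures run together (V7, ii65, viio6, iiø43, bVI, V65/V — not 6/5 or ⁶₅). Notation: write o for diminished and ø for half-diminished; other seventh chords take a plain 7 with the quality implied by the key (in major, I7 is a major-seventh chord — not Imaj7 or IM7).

Stacked in thirds the chord is F-A-C-Eb: a dominant seventh chord on F.
F is not a diatonic chord root with this quality in Db major, but it lies a perfect fifth above Bb (vi), so the chord functions as an applied dominant of vi.
With C in the bass the chord is in second inversion, so the figured bass is 43.

V43/vi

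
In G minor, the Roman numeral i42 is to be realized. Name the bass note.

F

i in G minor has root G; the chord is G-Bb-D-F.
The figure 42 means third inversion — the seventh is in the bass.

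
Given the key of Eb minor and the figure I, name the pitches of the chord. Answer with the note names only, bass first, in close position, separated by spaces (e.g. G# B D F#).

Eb G Bb

Scale degree 1 in Eb minor is Eb; here the chord built on it is altered to a major triad. I is the major tonic (Picardy third), borrowed from the parallel major.
So the chord is Eb-G-Bb, a major triad.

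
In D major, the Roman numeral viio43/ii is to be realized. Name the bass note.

The applied chord viio43/ii is rooted on D#: D#-F#-A-C.
The figure 43 means second inversion — the fifth is in the bass.

A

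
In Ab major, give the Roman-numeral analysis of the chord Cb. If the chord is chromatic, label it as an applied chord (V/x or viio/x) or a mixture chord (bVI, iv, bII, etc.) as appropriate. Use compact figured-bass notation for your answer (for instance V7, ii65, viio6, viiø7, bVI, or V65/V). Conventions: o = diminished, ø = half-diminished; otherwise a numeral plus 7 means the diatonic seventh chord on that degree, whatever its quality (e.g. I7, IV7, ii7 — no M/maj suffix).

The pitches Cb-Eb-Gb form a major triad rooted on Cb.
Cb is the lowered third degree of Ab major (diatonic 3 would be C). This is a major triad on the lowered third degree, borrowed from the parallel minor.

bIII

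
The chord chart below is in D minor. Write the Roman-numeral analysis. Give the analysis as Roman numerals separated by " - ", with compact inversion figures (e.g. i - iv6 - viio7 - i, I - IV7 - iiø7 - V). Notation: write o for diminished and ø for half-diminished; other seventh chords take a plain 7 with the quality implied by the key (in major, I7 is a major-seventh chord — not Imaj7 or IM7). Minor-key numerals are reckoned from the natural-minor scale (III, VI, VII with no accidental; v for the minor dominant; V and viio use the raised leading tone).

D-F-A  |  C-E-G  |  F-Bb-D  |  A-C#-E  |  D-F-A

i - VII - VI64 - V - i

D-F-A: root D is the tonic; minor triad there is i.
C-E-G has root C, degree 7 in D minor, so VII.
F-Bb-D: major triad on Bb = scale degree 6 → VI64.
A-C#-E: root A is the dominant; major triad there is V.
D-F-A: root D is the tonic; minor triad there is i.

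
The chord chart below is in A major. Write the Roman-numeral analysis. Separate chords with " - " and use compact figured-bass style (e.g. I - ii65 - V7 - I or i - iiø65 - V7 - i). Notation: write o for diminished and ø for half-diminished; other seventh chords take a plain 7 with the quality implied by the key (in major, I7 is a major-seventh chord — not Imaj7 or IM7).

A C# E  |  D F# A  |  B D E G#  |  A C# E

A-C#-E has root A, degree 1 in A major, so I.
D-F#-A has root D, degree 4 in A major, so IV.
B-D-E-G#: dominant seventh chord on E = scale degree 5 → V43.
A-C#-E: root A is the tonic; major triad there is I.

I - IV - V43 - I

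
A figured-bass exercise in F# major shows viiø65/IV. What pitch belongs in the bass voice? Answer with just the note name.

C#

The applied chord viiø65/IV is rooted on A#: A#-C#-E-G#.
The figure 65 means first inversion — the third is in the bass.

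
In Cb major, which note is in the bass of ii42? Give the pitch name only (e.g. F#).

ii in Cb major has root Db; the chord is Db-Fb-Ab-Cb.
The figure 42 means third inversion — the seventh is in the bass.

Cb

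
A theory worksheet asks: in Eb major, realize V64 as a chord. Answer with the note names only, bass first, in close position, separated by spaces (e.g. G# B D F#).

In Eb major, the dominant is Bb, and the diatonic chord built there is a major triad.
That chord is spelled Bb-D-F.
The figured bass 64 indicates second inversion, placing the fifth (F) in the bass: F-Bb-D.

F Bb D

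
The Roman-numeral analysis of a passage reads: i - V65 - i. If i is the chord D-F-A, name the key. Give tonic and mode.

D minor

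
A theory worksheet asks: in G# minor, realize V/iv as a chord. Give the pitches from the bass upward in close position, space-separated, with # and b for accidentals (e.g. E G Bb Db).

G# B# D#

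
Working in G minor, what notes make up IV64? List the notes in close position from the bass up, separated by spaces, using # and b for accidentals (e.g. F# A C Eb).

G C E

IV64 is the major subdominant, borrowed from the parallel major. In G minor that root is C.
So the chord is C-E-G, a major triad.
The figured bass 64 indicates second inversion, placing the fifth (G) in the bass: G-C-E.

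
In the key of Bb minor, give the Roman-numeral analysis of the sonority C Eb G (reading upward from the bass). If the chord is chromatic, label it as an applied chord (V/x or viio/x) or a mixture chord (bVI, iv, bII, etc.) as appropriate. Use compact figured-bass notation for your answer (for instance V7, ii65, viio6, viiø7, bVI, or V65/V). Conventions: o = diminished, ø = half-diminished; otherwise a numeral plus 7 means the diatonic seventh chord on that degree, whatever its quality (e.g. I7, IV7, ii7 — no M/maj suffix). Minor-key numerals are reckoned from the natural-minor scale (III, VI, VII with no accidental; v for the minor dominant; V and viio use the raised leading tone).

ii

Stacked in thirds the chord is C-Eb-G: a minor triad on C.
C is the second degree of Bb minor. This is the minor supertonic, borrowed from the parallel major (the Dorian ii).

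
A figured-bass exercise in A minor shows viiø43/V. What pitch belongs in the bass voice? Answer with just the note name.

The applied chord viiø43/V is rooted on D#: D#-F#-A-C#.
The figure 43 means second inversion — the fifth is in the bass.

A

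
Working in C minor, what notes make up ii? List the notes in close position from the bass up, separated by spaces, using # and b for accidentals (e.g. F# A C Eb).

ii is the minor supertonic, borrowed from the parallel major (the Dorian ii). In C minor that root is D.
So the chord is D-F-A.

D F A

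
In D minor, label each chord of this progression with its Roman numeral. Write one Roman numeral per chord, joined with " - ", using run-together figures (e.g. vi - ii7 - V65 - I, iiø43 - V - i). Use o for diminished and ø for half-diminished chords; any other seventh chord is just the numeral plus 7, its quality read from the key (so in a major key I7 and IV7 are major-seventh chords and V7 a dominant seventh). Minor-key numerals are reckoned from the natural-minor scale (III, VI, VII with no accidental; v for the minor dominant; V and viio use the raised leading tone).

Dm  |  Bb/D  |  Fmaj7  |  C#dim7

Dm: minor triad on D = scale degree 1 → i.
Bb/D: major triad on Bb = scale degree 6 → VI6.
Fmaj7 has root F, degree 3 in D minor, so III7.
C#dim7: fully diminished seventh chord on C# = scale degree 7 → viio7.

i - VI6 - III7 - viio7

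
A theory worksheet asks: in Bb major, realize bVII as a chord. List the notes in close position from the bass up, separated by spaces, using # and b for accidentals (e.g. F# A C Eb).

Ab C Eb

Scale degree 7 in Bb major is A; lowering it a half step gives Ab. bVII is a major triad on the lowered seventh degree (the subtonic), borrowed from the parallel minor.
So the chord is Ab-C-Eb, a major triad.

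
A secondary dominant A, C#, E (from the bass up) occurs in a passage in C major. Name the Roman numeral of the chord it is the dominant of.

The chord is a major triad on A.
A dominant resolves down a perfect fifth: A → D. In C major, D is scale degree 2, i.e. ii.

ii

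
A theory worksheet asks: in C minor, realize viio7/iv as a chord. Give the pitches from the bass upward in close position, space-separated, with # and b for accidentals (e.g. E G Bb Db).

The slash marks an applied leading-tone chord: viio of iv. In C minor, iv is F, so the leading tone to it is E, a half step below.
Building a fully diminished seventh chord on E gives E-G-Bb-Db.

E G Bb Db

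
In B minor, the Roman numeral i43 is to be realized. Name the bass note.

F#

i in B minor has root B; the chord is B-D-F#-A.
The figure 43 means second inversion — the fifth is in the bass.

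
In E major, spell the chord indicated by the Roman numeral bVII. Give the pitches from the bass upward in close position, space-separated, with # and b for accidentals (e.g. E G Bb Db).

D F# A

bVII is a major triad on the lowered seventh degree (the subtonic), borrowed from the parallel minor. In E major that root is D.
So the chord is D-F#-A.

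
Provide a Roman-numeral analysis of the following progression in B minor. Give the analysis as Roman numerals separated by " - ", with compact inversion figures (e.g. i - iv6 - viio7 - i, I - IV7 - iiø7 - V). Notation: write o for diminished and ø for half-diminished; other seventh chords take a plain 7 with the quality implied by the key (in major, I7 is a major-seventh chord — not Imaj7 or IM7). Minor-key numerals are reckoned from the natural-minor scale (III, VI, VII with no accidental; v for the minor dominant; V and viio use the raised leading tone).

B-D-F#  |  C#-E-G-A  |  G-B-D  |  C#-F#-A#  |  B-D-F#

B-D-F# has root B, degree 1 in B minor, so i.
C#-E-G-A: root A is the subtonic; dominant seventh chord there is VII65.
G-B-D: major triad on G = scale degree 6 → VI.
C#-F#-A# has root F#, degree 5 in B minor, so V64.
B-D-F#: minor triad on B = scale degree 1 → i.

i - VII65 - VI - V64 - i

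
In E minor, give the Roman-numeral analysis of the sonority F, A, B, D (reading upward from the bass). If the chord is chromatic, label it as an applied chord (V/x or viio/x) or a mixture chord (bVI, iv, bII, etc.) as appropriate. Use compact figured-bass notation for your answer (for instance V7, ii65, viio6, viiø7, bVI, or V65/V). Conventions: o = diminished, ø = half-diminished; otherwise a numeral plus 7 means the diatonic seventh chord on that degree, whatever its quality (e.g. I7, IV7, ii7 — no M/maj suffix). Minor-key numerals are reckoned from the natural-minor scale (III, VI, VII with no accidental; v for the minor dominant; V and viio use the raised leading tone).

viiø43/VI

Stacked in thirds the chord is B-D-F-A: a half-diminished seventh chord on B.
B sits a half step below C (VI in E minor); a diminished chord there is the applied leading-tone chord of VI.
With F in the bass the chord is in second inversion, so the figured bass is 43.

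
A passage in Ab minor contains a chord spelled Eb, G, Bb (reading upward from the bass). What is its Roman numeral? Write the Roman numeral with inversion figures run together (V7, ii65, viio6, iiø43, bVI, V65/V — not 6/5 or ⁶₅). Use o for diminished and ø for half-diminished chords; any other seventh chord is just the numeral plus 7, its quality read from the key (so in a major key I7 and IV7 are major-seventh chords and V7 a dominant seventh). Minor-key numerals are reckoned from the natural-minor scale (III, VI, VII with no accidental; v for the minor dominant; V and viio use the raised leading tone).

V

Stacked in thirds the chord is Eb-G-Bb: a major triad on Eb.
In Ab minor, Eb is the dominant; the diatonic major triad there is V.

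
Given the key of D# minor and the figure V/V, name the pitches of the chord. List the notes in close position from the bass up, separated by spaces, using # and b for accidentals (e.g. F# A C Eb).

V/V is a secondary dominant — the dominant triad of V. V in D# minor is A#, so the applied chord's root is E#, a perfect fifth above.
Building a major triad on E# gives E#-G##-B#.

E# G## B#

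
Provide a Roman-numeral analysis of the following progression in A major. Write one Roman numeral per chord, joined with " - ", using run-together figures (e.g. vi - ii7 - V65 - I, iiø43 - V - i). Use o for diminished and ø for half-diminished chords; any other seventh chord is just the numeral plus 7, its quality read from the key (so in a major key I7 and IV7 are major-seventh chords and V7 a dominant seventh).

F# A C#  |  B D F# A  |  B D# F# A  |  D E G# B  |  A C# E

F#-A-C#: minor triad on F# = scale degree 6 → vi.
B-D-F#-A: root B is the supertonic; minor seventh chord there is ii7.
B-D#-F#-A: a dominant seventh chord on B, the applied dominant of V → V7/V.
D-E-G#-B: dominant seventh chord on E = scale degree 5 → V42.
A-C#-E has root A, degree 1 in A major, so I.

vi - ii7 - V7/V - V42 - I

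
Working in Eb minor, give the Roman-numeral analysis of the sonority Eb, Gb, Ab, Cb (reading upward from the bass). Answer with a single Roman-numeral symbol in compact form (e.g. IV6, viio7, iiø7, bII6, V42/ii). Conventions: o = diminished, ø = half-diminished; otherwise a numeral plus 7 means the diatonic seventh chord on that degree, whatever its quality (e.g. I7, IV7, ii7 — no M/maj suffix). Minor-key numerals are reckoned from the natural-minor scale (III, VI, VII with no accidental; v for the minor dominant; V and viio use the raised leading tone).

iv43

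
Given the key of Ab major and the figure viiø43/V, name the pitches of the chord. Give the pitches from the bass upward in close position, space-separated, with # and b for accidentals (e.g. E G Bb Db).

viiø43/V is a secondary leading-tone chord. The target V is Eb in Ab major; the applied chord is rooted a semitone below, on D.
Building a half-diminished seventh chord on D gives D-F-Ab-C.
With the 43 figure the chord is in second inversion; from the bass Ab upward in close position it reads Ab-C-D-F.

Ab C D F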